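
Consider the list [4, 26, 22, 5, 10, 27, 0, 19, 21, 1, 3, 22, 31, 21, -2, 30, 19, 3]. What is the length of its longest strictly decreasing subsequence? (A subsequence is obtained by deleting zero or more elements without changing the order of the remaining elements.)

5

Scanning left to right, the best length ending at each element is: 4→1, 26→1, 22→2, 5→3, 10→3, 27→1, 0→4, 19→3, 21→3, 1→4, 3→4, 22→2, 31→1, 21→3, -2→5, 30→2, 19→4, 3→5.
So the longest decreasing subsequence has length 5, e.g. 26, 22, 5, 0, -2.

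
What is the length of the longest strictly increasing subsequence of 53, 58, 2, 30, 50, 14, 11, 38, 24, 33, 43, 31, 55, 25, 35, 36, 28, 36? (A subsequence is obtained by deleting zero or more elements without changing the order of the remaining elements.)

Scanning left to right, the best length ending at each element is: 53→1, 58→2, 2→1, 30→2, 50→3, 14→2, 11→2, 38→3, 24→3, 33→4, 43→5, 31→4, 55→6, 25→4, 35→5, 36→6, 28→5, 36→6.
So the longest increasing subsequence has length 6, e.g. 2, 14, 24, 33, 43, 55.

6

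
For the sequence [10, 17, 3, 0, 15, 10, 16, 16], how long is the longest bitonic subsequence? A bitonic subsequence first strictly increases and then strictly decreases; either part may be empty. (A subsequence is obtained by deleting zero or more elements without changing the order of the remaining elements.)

One longest bitonic subsequence is 10, 17, 15, 10 (positions 1,2,5,6): it rises to 17 then falls. Length 4 is optimal.

4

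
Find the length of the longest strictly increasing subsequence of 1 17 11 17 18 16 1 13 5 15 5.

Let dp[i] be the longest increasing subsequence ending at position i. Then dp = [1, 2, 2, 3, 4, 3, 1, 3, 2, 4, 2].
The maximum is 4; one witness is 1, 11, 17, 18 at positions 1,3,4,5.

4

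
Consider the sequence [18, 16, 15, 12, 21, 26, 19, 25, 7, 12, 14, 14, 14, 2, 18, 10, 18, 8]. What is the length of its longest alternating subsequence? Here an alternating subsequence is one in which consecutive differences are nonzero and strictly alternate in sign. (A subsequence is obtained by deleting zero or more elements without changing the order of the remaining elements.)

A longest alternating subsequence is 18, 16, 21, 19, 25, 7, 12, 2, 18, 10, 18, 8 (positions 1,2,5,7,8,9,10,14,15,16,17,18); its 11 consecutive differences strictly alternate in sign, and length 12 is optimal.

12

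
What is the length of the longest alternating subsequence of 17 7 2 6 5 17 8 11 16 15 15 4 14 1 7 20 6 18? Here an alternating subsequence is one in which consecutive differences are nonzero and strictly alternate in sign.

A longest alternating subsequence is 17, 2, 6, 5, 17, 8, 11, 4, 14, 1, 7, 6, 18 (positions 1,3,4,5,6,7,8,12,13,14,15,17,18); its 12 consecutive differences strictly alternate in sign, and length 13 is optimal.

13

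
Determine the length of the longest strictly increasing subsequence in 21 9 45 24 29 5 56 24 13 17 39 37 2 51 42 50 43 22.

Let dp[i] be the longest increasing subsequence ending at position i. Then dp = [1, 1, 2, 2, 3, 1, 4, 2, 2, 3, 4, 4, 1, 5, 5, 6, 6, 4].
The maximum is 6; one witness is 21, 24, 29, 39, 42, 50 at positions 1,4,5,11,15,16.

6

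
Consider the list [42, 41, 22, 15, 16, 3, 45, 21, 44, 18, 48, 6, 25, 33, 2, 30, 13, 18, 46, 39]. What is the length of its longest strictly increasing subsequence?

6

Let dp[i] be the longest increasing subsequence ending at position i. Then dp = [1, 1, 1, 1, 2, 1, 3, 3, 4, 3, 5, 2, 4, 5, 1, 5, 3, 4, 6, 6].
The maximum is 6; one witness is 15, 16, 21, 25, 33, 46 at positions 4,5,8,13,14,19.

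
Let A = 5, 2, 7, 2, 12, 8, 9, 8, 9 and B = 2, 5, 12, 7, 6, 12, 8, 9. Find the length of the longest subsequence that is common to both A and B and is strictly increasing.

For each value that appears in both, track the longest common increasing run ending there.
The best achievable length is 4; one witness is 2, 7, 8, 9 (A-positions 2,3,6,7, B-positions 1,4,7,8).

4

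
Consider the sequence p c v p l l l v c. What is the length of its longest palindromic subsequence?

One longest palindromic subsequence is cvlllvc (positions 2,3,5,6,7,8,9); it reads the same forward and backward, and the interval DP gives dp[1][9] = 7.

7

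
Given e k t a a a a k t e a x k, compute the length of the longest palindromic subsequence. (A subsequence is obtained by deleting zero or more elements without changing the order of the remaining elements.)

8

One longest palindromic subsequence is ktaaaatk (positions 2,3,4,5,6,7,9,13); it reads the same forward and backward, and the interval DP gives dp[1][13] = 8.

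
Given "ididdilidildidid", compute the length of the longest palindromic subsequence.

Using dp[i][j] = 2 + dp[i+1][j−1] if the ends match, else max(dp[i+1][j], dp[i][j−1]):
dp[1][16] = 13. A witness is didilidilidid at positions 2,3,4,6,7,8,9,10,11,13,14,15,16.

13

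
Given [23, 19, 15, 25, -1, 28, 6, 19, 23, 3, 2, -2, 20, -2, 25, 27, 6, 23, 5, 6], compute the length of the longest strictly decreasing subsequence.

7

Let dp[i] be the longest decreasing subsequence ending at position i. Then dp = [1, 2, 3, 1, 4, 1, 4, 2, 2, 5, 6, 7, 3, 7, 2, 2, 4, 3, 5, 4].
The maximum is 7; one witness is 23, 19, 15, 6, 3, 2, -2 at positions 1,2,3,7,10,11,12.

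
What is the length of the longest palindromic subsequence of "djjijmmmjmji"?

One longest palindromic subsequence is ijmmmmji (positions 4,5,6,7,8,10,11,12); it reads the same forward and backward, and the interval DP gives dp[1][12] = 8.

8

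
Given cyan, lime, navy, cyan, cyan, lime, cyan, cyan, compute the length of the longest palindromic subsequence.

6

Using dp[i][j] = 2 + dp[i+1][j−1] if the ends match, else max(dp[i+1][j], dp[i][j−1]):
dp[1][8] = 6. A witness is cyan lime cyan cyan lime cyan at positions 1,2,4,5,6,8.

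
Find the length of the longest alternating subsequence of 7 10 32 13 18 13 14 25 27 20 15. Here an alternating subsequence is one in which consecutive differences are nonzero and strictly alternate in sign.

Track the best alternating length ending on an up-step vs a down-step at each position: up/down = 1/1, 2/1, 2/1, 2/3, 4/3, 2/5, 6/5, 6/3, 6/3, 6/7, 6/7.
The maximum over both is 7; one such subsequence is 7, 32, 13, 18, 13, 25, 20.

7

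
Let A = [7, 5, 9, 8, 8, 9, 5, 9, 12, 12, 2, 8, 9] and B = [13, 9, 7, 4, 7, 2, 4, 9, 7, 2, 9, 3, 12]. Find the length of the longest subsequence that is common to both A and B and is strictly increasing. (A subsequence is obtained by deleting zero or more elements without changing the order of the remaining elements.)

3

For each value that appears in both, track the longest common increasing run ending there.
The best achievable length is 3; one witness is 7, 9, 12 (A-positions 1,3,9, B-positions 3,8,13).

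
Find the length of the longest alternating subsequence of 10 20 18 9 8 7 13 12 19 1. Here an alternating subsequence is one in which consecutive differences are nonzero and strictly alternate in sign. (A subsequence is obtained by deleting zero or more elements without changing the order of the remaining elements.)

7

Track the best alternating length ending on an up-step vs a down-step at each position: up/down = 1/1, 2/1, 2/3, 1/3, 1/3, 1/3, 4/3, 4/5, 6/3, 1/7.
The maximum over both is 7; one such subsequence is 10, 20, 9, 13, 12, 19, 1.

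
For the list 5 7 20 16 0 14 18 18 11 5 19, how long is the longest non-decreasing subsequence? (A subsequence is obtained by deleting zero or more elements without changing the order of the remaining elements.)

6

Let dp[i] be the longest non-decreasing subsequence ending at position i. Then dp = [1, 2, 3, 3, 1, 3, 4, 5, 3, 2, 6].
The maximum is 6; one witness is 5, 7, 16, 18, 18, 19 at positions 1,2,4,7,8,11.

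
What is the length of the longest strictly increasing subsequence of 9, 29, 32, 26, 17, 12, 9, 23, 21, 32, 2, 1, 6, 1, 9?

One longest increasing subsequence is 9, 17, 23, 32 (positions 1,5,8,10), of length 4; no longer one exists.

4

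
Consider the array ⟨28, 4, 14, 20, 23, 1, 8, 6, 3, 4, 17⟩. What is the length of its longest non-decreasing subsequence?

4

Let dp[i] be the longest non-decreasing subsequence ending at position i. Then dp = [1, 1, 2, 3, 4, 1, 2, 2, 2, 3, 4].
The maximum is 4; one witness is 4, 14, 20, 23 at positions 2,3,4,5.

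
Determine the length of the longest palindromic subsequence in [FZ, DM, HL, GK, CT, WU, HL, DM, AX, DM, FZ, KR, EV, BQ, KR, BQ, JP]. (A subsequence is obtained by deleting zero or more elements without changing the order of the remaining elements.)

7

One longest palindromic subsequence is FZ DM HL WU HL DM FZ (positions 1,2,3,6,7,10,11); it reads the same forward and backward, and the interval DP gives dp[1][17] = 7.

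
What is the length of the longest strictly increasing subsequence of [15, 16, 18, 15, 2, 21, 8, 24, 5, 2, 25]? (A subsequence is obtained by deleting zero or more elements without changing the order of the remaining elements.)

Scanning left to right, the best length ending at each element is: 15→1, 16→2, 18→3, 15→1, 2→1, 21→4, 8→2, 24→5, 5→2, 2→1, 25→6.
So the longest increasing subsequence has length 6, e.g. 15, 16, 18, 21, 24, 25.

6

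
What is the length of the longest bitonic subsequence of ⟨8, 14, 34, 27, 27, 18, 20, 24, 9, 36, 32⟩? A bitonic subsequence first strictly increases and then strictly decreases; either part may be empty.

7

One longest bitonic subsequence is 8, 14, 18, 20, 24, 36, 32 (positions 1,2,6,7,8,10,11): it rises to 36 then falls. Length 7 is optimal.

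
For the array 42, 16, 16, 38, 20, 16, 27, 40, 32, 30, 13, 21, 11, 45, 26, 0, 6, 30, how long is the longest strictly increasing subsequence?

Scanning left to right, the best length ending at each element is: 42→1, 16→1, 16→1, 38→2, 20→2, 16→1, 27→3, 40→4, 32→4, 30→4, 13→1, 21→3, 11→1, 45→5, 26→4, 0→1, 6→2, 30→5.
So the longest increasing subsequence has length 5, e.g. 16, 20, 27, 40, 45.

5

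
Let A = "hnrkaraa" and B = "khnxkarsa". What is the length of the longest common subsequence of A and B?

6

A longest common subsequence is hnkara (length 6); the LCS DP confirms no longer common subsequence exists.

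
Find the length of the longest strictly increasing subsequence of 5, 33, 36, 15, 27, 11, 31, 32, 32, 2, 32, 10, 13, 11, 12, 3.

5

One longest increasing subsequence is 5, 15, 27, 31, 32 (positions 1,4,5,7,8), of length 5; no longer one exists.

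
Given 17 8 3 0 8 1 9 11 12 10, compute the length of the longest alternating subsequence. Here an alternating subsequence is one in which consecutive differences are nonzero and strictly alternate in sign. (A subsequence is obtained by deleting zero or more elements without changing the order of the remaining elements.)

6

A longest alternating subsequence is 17, 3, 8, 1, 11, 10 (positions 1,3,5,6,8,10); its 5 consecutive differences strictly alternate in sign, and length 6 is optimal.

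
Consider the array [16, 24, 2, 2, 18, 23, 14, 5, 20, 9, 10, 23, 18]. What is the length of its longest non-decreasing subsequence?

6

Scanning left to right, the best length ending at each element is: 16→1, 24→2, 2→1, 2→2, 18→3, 23→4, 14→3, 5→3, 20→4, 9→4, 10→5, 23→6, 18→6.
So the longest non-decreasing subsequence has length 6, e.g. 2, 2, 5, 9, 10, 23.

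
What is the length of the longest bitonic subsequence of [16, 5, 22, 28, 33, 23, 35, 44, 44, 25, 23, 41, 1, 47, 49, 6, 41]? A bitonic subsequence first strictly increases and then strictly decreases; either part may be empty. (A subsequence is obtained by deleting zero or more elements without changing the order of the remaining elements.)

9

Let inc[i] be the LIS ending at i and dec[i] the longest strictly decreasing subsequence starting at i. inc = [1, 1, 2, 3, 4, 3, 5, 6, 6, 4, 3, 6, 1, 7, 8, 2, 6], dec = [3, 2, 2, 4, 4, 2, 4, 4, 4, 3, 2, 2, 1, 2, 2, 1, 1].
max_i inc[i]+dec[i]−1 = 9, with one witness 16, 22, 28, 33, 35, 44, 25, 23, 6.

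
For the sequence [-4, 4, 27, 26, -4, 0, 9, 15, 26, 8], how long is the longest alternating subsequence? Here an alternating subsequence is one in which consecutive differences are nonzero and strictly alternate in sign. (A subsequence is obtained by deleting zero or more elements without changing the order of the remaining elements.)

5

Track the best alternating length ending on an up-step vs a down-step at each position: up/down = 1/1, 2/1, 2/1, 2/3, 1/3, 4/3, 4/3, 4/3, 4/3, 4/5.
The maximum over both is 5; one such subsequence is -4, 4, -4, 9, 8.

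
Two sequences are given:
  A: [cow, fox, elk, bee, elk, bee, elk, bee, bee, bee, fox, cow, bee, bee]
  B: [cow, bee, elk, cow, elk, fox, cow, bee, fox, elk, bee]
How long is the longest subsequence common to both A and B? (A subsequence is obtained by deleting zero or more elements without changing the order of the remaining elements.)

8

Backtracking the LCS table gives one alignment: cow (A1,B1) → bee (A4,B2) → elk (A5,B3) → elk (A7,B5) → fox (A11,B6) → cow (A12,B7) → bee (A13,B8) → bee (A14,B11).
So the longest common subsequence has length 8.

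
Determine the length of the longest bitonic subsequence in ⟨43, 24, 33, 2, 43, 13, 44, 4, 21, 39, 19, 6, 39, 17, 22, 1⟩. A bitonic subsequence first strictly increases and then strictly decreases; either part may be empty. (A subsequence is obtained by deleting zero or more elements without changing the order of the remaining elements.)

One longest bitonic subsequence is 24, 33, 43, 44, 39, 19, 17, 1 (positions 2,3,5,7,10,11,14,16): it rises to 44 then falls. Length 8 is optimal.

8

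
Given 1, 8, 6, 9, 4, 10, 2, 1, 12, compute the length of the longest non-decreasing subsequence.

5

One longest non-decreasing subsequence is 1, 8, 9, 10, 12 (positions 1,2,4,6,9), of length 5; no longer one exists.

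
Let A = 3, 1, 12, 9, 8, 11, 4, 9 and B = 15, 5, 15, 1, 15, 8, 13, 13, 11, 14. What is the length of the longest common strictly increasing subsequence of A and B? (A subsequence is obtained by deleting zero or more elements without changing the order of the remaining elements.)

3

For each value that appears in both, track the longest common increasing run ending there.
The best achievable length is 3; one witness is 1, 8, 11 (A-positions 2,5,6, B-positions 4,6,9).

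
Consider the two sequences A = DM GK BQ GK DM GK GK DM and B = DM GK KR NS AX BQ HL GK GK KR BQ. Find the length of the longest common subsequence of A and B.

5

A longest common subsequence is DM, GK, BQ, GK, GK (length 5); the LCS DP confirms no longer common subsequence exists.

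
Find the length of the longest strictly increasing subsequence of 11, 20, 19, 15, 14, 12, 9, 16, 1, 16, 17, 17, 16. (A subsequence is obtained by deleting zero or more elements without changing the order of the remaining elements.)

4

Scanning left to right, the best length ending at each element is: 11→1, 20→2, 19→2, 15→2, 14→2, 12→2, 9→1, 16→3, 1→1, 16→3, 17→4, 17→4, 16→3.
So the longest increasing subsequence has length 4, e.g. 11, 15, 16, 17.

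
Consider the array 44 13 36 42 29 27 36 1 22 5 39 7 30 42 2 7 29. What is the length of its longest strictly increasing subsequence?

One longest increasing subsequence is 13, 29, 36, 39, 42 (positions 2,5,7,11,14), of length 5; no longer one exists.

5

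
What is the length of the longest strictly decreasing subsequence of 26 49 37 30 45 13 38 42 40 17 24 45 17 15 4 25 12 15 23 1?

Scanning left to right, the best length ending at each element is: 26→1, 49→1, 37→2, 30→3, 45→2, 13→4, 38→3, 42→3, 40→4, 17→5, 24→5, 45→2, 17→6, 15→7, 4→8, 25→5, 12→8, 15→7, 23→6, 1→9.
So the longest decreasing subsequence has length 9, e.g. 49, 45, 42, 40, 24, 17, 15, 4, 1.

9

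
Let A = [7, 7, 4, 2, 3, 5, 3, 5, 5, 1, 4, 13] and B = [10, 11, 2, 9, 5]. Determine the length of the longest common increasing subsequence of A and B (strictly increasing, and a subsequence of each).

A longest common strictly increasing subsequence is 2, 5 (length 2); it appears in order in both A and B, and no longer such subsequence exists.

2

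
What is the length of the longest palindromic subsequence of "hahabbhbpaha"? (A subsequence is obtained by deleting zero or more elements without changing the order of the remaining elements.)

9

Using dp[i][j] = 2 + dp[i+1][j−1] if the ends match, else max(dp[i+1][j], dp[i][j−1]):
dp[1][12] = 9. A witness is ahabhbaha at positions 2,3,4,6,7,8,10,11,12.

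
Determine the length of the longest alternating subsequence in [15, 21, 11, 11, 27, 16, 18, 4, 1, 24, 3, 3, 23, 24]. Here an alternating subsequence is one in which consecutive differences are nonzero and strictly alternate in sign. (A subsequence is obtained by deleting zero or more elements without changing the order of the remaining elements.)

10

Track the best alternating length ending on an up-step vs a down-step at each position: up/down = 1/1, 2/1, 1/3, 1/3, 4/1, 4/5, 6/5, 1/7, 1/7, 8/5, 8/9, 8/9, 10/9, 10/5.
The maximum over both is 10; one such subsequence is 15, 21, 11, 27, 16, 18, 4, 24, 3, 23.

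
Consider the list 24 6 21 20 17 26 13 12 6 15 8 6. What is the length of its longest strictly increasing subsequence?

3

Scanning left to right, the best length ending at each element is: 24→1, 6→1, 21→2, 20→2, 17→2, 26→3, 13→2, 12→2, 6→1, 15→3, 8→2, 6→1.
So the longest increasing subsequence has length 3, e.g. 6, 21, 26.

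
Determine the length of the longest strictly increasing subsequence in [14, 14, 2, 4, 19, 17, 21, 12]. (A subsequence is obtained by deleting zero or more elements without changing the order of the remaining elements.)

4

One longest increasing subsequence is 2, 4, 19, 21 (positions 3,4,5,7), of length 4; no longer one exists.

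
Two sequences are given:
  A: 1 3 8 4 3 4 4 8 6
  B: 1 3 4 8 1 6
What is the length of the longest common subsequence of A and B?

5

A longest common subsequence is 1, 3, 4, 8, 6 (length 5); the LCS DP confirms no longer common subsequence exists.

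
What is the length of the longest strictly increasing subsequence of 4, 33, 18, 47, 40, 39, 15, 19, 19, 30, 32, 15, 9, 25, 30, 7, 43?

6

One longest increasing subsequence is 4, 18, 19, 30, 32, 43 (positions 1,3,8,10,11,17), of length 6; no longer one exists.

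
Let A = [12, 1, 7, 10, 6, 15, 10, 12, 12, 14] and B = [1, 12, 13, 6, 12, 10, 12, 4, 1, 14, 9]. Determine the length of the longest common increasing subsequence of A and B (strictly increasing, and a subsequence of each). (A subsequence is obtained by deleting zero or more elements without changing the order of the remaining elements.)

A longest common strictly increasing subsequence is 1, 6, 10, 12, 14 (length 5); it appears in order in both A and B, and no longer such subsequence exists.

5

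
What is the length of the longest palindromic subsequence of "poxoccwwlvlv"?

3

One longest palindromic subsequence is vlv (positions 10,11,12); it reads the same forward and backward, and the interval DP gives dp[1][12] = 3.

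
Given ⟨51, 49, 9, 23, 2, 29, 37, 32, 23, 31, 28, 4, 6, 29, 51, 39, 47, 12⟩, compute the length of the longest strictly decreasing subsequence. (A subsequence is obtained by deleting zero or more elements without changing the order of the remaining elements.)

7

Let dp[i] be the longest decreasing subsequence ending at position i. Then dp = [1, 2, 3, 3, 4, 3, 3, 4, 5, 5, 6, 7, 7, 6, 1, 3, 3, 7].
The maximum is 7; one witness is 51, 49, 37, 32, 31, 28, 4 at positions 1,2,7,8,10,11,12.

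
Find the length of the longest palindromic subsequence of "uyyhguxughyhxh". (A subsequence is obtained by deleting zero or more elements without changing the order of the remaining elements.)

One longest palindromic subsequence is yhguxughy (positions 3,4,5,6,7,8,9,10,11); it reads the same forward and backward, and the interval DP gives dp[1][14] = 9.

9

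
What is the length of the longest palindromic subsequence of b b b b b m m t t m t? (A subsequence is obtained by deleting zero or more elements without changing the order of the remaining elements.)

5

Using dp[i][j] = 2 + dp[i+1][j−1] if the ends match, else max(dp[i+1][j], dp[i][j−1]):
dp[1][11] = 5. A witness is bbbbb at positions 1,2,3,4,5.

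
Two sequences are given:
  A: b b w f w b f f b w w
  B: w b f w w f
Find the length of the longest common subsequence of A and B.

Backtracking the LCS table gives one alignment: w (A5,B1) → b (A6,B2) → f (A8,B3) → w (A10,B4) → w (A11,B5).
So the longest common subsequence has length 5.

5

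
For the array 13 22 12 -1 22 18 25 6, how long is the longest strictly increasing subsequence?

3

Let dp[i] be the longest increasing subsequence ending at position i. Then dp = [1, 2, 1, 1, 2, 2, 3, 2].
The maximum is 3; one witness is 13, 22, 25 at positions 1,2,7.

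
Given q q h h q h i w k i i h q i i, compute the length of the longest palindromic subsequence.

7

Using dp[i][j] = 2 + dp[i+1][j−1] if the ends match, else max(dp[i+1][j], dp[i][j−1]):
dp[1][15] = 7. A witness is qhiiihq at positions 5,6,7,10,11,12,13.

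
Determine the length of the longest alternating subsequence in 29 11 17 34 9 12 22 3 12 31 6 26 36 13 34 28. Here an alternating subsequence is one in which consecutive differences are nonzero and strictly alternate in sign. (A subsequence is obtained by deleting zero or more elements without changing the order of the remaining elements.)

Track the best alternating length ending on an up-step vs a down-step at each position: up/down = 1/1, 1/2, 3/2, 3/1, 1/4, 5/4, 5/4, 1/6, 7/6, 7/4, 7/8, 9/8, 9/1, 9/10, 11/10, 11/12.
The maximum over both is 12; one such subsequence is 29, 11, 17, 9, 12, 3, 12, 6, 26, 13, 34, 28.

12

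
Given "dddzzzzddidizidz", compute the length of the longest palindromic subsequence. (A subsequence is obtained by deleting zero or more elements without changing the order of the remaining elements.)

One longest palindromic subsequence is dddzzzzddd (positions 1,2,3,4,5,6,7,9,11,15); it reads the same forward and backward, and the interval DP gives dp[1][16] = 10.

10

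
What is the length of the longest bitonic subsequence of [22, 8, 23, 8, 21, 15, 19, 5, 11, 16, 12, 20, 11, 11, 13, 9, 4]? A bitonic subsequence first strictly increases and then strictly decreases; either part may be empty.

9

Let inc[i] be the LIS ending at i and dec[i] the longest strictly decreasing subsequence starting at i. inc = [1, 1, 2, 1, 2, 2, 3, 1, 2, 3, 3, 4, 2, 2, 4, 2, 1], dec = [8, 3, 8, 3, 7, 5, 6, 2, 3, 5, 4, 4, 3, 3, 3, 2, 1].
max_i inc[i]+dec[i]−1 = 9, with one witness 22, 23, 21, 19, 16, 12, 11, 9, 4.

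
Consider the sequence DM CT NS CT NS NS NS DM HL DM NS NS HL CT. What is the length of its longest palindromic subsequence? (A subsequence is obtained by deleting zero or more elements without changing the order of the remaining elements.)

Using dp[i][j] = 2 + dp[i+1][j−1] if the ends match, else max(dp[i+1][j], dp[i][j−1]):
dp[1][14] = 9. A witness is CT NS NS DM HL DM NS NS CT at positions 2,6,7,8,9,10,11,12,14.

9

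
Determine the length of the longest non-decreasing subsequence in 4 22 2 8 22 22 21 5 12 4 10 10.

Let dp[i] be the longest non-decreasing subsequence ending at position i. Then dp = [1, 2, 1, 2, 3, 4, 3, 2, 3, 2, 3, 4].
The maximum is 4; one witness is 4, 22, 22, 22 at positions 1,2,5,6.

4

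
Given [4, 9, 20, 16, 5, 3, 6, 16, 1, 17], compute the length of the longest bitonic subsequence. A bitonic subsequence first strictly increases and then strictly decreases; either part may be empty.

Let inc[i] be the LIS ending at i and dec[i] the longest strictly decreasing subsequence starting at i. inc = [1, 2, 3, 3, 2, 1, 3, 4, 1, 5], dec = [3, 4, 5, 4, 3, 2, 2, 2, 1, 1].
max_i inc[i]+dec[i]−1 = 7, with one witness 4, 9, 20, 16, 5, 3, 1.

7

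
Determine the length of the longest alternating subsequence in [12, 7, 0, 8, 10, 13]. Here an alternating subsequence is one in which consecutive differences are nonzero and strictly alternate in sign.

3

Track the best alternating length ending on an up-step vs a down-step at each position: up/down = 1/1, 1/2, 1/2, 3/2, 3/2, 3/1.
The maximum over both is 3; one such subsequence is 12, 7, 8.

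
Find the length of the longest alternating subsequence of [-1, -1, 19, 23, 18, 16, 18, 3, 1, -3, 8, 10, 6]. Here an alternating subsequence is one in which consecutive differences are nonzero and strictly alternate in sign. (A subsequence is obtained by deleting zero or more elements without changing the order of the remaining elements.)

A longest alternating subsequence is -1, 19, 16, 18, 3, 8, 6 (positions 1,3,6,7,8,11,13); its 6 consecutive differences strictly alternate in sign, and length 7 is optimal.

7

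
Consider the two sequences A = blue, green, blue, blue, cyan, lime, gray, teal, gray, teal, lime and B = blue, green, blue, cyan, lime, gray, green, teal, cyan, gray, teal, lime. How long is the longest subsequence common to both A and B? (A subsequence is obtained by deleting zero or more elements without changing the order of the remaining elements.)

A longest common subsequence is blue, green, blue, cyan, lime, gray, teal, gray, teal, lime (length 10); the LCS DP confirms no longer common subsequence exists.

10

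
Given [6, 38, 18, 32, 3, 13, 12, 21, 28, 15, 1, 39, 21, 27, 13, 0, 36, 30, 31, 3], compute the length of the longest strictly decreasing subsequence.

6

Let dp[i] be the longest decreasing subsequence ending at position i. Then dp = [1, 1, 2, 2, 3, 3, 4, 3, 3, 4, 5, 1, 4, 4, 5, 6, 2, 3, 3, 6].
The maximum is 6; one witness is 38, 18, 13, 12, 1, 0 at positions 2,3,6,7,11,16.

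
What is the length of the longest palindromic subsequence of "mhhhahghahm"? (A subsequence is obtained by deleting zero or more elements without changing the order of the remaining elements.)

One longest palindromic subsequence is mhahghahm (positions 1,2,5,6,7,8,9,10,11); it reads the same forward and backward, and the interval DP gives dp[1][11] = 9.

9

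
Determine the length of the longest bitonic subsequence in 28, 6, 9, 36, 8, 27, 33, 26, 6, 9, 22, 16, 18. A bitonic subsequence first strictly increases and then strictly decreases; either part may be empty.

7

Let inc[i] be the LIS ending at i and dec[i] the longest strictly decreasing subsequence starting at i. inc = [1, 1, 2, 3, 2, 3, 4, 3, 1, 3, 4, 4, 5], dec = [5, 1, 3, 5, 2, 4, 4, 3, 1, 1, 2, 1, 1].
max_i inc[i]+dec[i]−1 = 7, with one witness 6, 9, 36, 33, 26, 22, 18.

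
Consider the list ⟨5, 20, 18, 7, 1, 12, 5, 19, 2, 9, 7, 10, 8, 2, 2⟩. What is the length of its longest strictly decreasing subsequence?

Scanning left to right, the best length ending at each element is: 5→1, 20→1, 18→2, 7→3, 1→4, 12→3, 5→4, 19→2, 2→5, 9→4, 7→5, 10→4, 8→5, 2→6, 2→6.
So the longest decreasing subsequence has length 6, e.g. 20, 18, 12, 9, 7, 2.

6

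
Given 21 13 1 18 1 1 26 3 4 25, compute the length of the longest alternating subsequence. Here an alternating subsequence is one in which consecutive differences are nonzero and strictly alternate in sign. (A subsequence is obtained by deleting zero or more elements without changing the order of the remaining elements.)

7

Track the best alternating length ending on an up-step vs a down-step at each position: up/down = 1/1, 1/2, 1/2, 3/2, 1/4, 1/4, 5/1, 5/6, 7/6, 7/6.
The maximum over both is 7; one such subsequence is 21, 13, 18, 1, 26, 3, 4.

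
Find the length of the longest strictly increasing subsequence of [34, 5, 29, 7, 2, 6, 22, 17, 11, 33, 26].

One longest increasing subsequence is 5, 7, 22, 33 (positions 2,4,7,10), of length 4; no longer one exists.

4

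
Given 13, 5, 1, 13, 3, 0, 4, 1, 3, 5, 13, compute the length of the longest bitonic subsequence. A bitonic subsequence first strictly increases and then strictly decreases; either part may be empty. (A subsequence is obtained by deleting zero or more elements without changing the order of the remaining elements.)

One longest bitonic subsequence is 1, 3, 4, 5, 13 (positions 3,5,7,10,11): it rises to 13 then falls. Length 5 is optimal.

5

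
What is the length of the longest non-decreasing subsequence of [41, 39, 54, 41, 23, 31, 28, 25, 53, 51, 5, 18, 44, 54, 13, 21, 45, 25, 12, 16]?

4

One longest non-decreasing subsequence is 41, 41, 53, 54 (positions 1,4,9,14), of length 4; no longer one exists.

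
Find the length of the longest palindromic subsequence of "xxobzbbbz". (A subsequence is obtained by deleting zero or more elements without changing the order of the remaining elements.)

5

Using dp[i][j] = 2 + dp[i+1][j−1] if the ends match, else max(dp[i+1][j], dp[i][j−1]):
dp[1][9] = 5. A witness is zbbbz at positions 5,6,7,8,9.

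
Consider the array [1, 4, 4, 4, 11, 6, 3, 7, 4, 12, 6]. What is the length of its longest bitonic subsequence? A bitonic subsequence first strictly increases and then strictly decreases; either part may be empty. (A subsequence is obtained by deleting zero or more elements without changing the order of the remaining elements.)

6

Let inc[i] be the LIS ending at i and dec[i] the longest strictly decreasing subsequence starting at i. inc = [1, 2, 2, 2, 3, 3, 2, 4, 3, 5, 4], dec = [1, 2, 2, 2, 3, 2, 1, 2, 1, 2, 1].
max_i inc[i]+dec[i]−1 = 6, with one witness 1, 4, 6, 7, 12, 6.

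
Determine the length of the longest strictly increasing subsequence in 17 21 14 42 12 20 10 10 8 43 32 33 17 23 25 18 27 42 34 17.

Scanning left to right, the best length ending at each element is: 17→1, 21→2, 14→1, 42→3, 12→1, 20→2, 10→1, 10→1, 8→1, 43→4, 32→3, 33→4, 17→2, 23→3, 25→4, 18→3, 27→5, 42→6, 34→6, 17→2.
So the longest increasing subsequence has length 6, e.g. 17, 21, 23, 25, 27, 42.

6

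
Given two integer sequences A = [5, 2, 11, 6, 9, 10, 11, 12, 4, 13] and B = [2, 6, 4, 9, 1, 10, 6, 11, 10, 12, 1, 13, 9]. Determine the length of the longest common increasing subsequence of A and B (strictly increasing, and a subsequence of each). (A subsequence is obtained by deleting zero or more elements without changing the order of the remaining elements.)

7

A longest common strictly increasing subsequence is 2, 6, 9, 10, 11, 12, 13 (length 7); it appears in order in both A and B, and no longer such subsequence exists.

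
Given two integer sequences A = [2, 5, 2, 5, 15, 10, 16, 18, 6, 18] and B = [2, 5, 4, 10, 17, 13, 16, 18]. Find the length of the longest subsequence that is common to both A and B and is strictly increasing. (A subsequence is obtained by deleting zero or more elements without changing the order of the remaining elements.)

For each value that appears in both, track the longest common increasing run ending there.
The best achievable length is 5; one witness is 2, 5, 10, 16, 18 (A-positions 1,2,6,7,8, B-positions 1,2,4,7,8).

5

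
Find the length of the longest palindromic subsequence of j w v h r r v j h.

One longest palindromic subsequence is jvrrvj (positions 1,3,5,6,7,8); it reads the same forward and backward, and the interval DP gives dp[1][9] = 6.

6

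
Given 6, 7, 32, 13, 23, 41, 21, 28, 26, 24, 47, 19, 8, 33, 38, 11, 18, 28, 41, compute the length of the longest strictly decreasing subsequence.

6

One longest decreasing subsequence is 32, 28, 26, 24, 19, 8 (positions 3,8,9,10,12,13), of length 6; no longer one exists.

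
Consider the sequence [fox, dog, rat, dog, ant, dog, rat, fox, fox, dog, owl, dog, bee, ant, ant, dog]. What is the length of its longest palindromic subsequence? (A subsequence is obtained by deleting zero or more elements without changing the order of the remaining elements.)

One longest palindromic subsequence is dog ant dog fox fox dog ant dog (positions 2,5,6,8,9,12,15,16); it reads the same forward and backward, and the interval DP gives dp[1][16] = 8.

8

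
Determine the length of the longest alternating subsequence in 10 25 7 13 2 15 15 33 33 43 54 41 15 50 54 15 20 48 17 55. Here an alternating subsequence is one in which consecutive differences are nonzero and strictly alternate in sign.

12

Track the best alternating length ending on an up-step vs a down-step at each position: up/down = 1/1, 2/1, 1/3, 4/3, 1/5, 6/3, 6/3, 6/1, 6/1, 6/1, 6/1, 6/7, 6/7, 8/7, 8/1, 6/9, 10/9, 10/9, 10/11, 12/1.
The maximum over both is 12; one such subsequence is 10, 25, 7, 13, 2, 43, 41, 50, 15, 20, 17, 55.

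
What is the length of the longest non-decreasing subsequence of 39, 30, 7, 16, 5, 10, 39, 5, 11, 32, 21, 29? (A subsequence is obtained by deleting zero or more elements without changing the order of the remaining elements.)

5

One longest non-decreasing subsequence is 7, 10, 11, 21, 29 (positions 3,6,9,11,12), of length 5; no longer one exists.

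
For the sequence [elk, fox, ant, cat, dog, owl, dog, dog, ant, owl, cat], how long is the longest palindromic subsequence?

One longest palindromic subsequence is cat owl dog dog owl cat (positions 4,6,7,8,10,11); it reads the same forward and backward, and the interval DP gives dp[1][11] = 6.

6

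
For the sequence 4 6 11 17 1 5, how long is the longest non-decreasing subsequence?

One longest non-decreasing subsequence is 4, 6, 11, 17 (positions 1,2,3,4), of length 4; no longer one exists.

4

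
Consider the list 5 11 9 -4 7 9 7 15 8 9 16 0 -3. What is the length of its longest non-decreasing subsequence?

Let dp[i] be the longest non-decreasing subsequence ending at position i. Then dp = [1, 2, 2, 1, 2, 3, 3, 4, 4, 5, 6, 2, 2].
The maximum is 6; one witness is 5, 7, 7, 8, 9, 16 at positions 1,5,7,9,10,11.

6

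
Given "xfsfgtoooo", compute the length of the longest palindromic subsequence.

4

Using dp[i][j] = 2 + dp[i+1][j−1] if the ends match, else max(dp[i+1][j], dp[i][j−1]):
dp[1][10] = 4. A witness is oooo at positions 7,8,9,10.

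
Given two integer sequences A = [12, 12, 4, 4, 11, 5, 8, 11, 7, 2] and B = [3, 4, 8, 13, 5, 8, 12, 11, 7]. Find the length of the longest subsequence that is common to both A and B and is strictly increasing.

A longest common strictly increasing subsequence is 4, 5, 8, 11 (length 4); it appears in order in both A and B, and no longer such subsequence exists.

4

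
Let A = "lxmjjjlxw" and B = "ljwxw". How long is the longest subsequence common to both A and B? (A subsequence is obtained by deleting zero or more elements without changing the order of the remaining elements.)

4

A longest common subsequence is ljxw (length 4); the LCS DP confirms no longer common subsequence exists.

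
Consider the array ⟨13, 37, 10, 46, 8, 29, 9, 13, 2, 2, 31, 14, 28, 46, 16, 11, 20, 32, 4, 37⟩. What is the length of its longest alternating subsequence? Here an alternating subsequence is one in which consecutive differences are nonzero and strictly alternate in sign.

A longest alternating subsequence is 13, 37, 10, 46, 8, 29, 9, 13, 2, 31, 14, 28, 16, 20, 4, 37 (positions 1,2,3,4,5,6,7,8,9,11,12,13,15,17,19,20); its 15 consecutive differences strictly alternate in sign, and length 16 is optimal.

16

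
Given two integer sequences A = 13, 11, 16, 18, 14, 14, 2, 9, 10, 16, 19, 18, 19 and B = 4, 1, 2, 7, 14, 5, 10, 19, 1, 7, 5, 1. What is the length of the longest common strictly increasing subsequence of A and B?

3

A longest common strictly increasing subsequence is 2, 10, 19 (length 3); it appears in order in both A and B, and no longer such subsequence exists.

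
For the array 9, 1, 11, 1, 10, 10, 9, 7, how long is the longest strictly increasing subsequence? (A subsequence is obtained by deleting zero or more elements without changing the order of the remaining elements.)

Scanning left to right, the best length ending at each element is: 9→1, 1→1, 11→2, 1→1, 10→2, 10→2, 9→2, 7→2.
So the longest increasing subsequence has length 2, e.g. 9, 11.

2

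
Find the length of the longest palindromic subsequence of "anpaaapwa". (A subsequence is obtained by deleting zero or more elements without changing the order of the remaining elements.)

One longest palindromic subsequence is apaaapa (positions 1,3,4,5,6,7,9); it reads the same forward and backward, and the interval DP gives dp[1][9] = 7.

7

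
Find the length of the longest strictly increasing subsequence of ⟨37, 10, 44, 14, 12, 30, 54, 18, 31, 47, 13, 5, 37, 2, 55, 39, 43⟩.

7

One longest increasing subsequence is 10, 14, 30, 31, 37, 39, 43 (positions 2,4,6,9,13,16,17), of length 7; no longer one exists.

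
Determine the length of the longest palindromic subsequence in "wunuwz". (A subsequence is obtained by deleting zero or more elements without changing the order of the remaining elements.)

5

Using dp[i][j] = 2 + dp[i+1][j−1] if the ends match, else max(dp[i+1][j], dp[i][j−1]):
dp[1][6] = 5. A witness is wunuw at positions 1,2,3,4,5.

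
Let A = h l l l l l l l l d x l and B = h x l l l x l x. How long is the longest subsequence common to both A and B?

A longest common subsequence is hllllx (length 6); the LCS DP confirms no longer common subsequence exists.

6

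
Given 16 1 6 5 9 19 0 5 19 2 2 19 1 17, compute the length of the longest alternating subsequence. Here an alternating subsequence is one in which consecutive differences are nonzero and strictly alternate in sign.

Track the best alternating length ending on an up-step vs a down-step at each position: up/down = 1/1, 1/2, 3/2, 3/4, 5/2, 5/1, 1/6, 7/6, 7/1, 7/8, 7/8, 9/1, 7/10, 11/10.
The maximum over both is 11; one such subsequence is 16, 1, 6, 5, 9, 0, 5, 2, 19, 1, 17.

11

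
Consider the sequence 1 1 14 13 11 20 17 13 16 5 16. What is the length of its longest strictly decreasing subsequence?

Scanning left to right, the best length ending at each element is: 1→1, 1→1, 14→1, 13→2, 11→3, 20→1, 17→2, 13→3, 16→3, 5→4, 16→3.
So the longest decreasing subsequence has length 4, e.g. 14, 13, 11, 5.

4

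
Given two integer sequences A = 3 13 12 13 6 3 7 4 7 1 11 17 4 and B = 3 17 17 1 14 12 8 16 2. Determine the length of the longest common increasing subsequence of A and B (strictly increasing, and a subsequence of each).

For each value that appears in both, track the longest common increasing run ending there.
The best achievable length is 2; one witness is 3, 17 (A-positions 1,12, B-positions 1,2).

2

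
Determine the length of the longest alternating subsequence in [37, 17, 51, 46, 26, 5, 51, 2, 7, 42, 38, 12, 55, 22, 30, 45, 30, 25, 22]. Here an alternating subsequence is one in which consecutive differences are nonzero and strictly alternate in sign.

12

Track the best alternating length ending on an up-step vs a down-step at each position: up/down = 1/1, 1/2, 3/1, 3/4, 3/4, 1/4, 5/1, 1/6, 7/6, 7/6, 7/8, 7/8, 9/1, 9/10, 11/10, 11/10, 11/12, 11/12, 9/12.
The maximum over both is 12; one such subsequence is 37, 17, 51, 46, 51, 2, 42, 38, 55, 22, 45, 30.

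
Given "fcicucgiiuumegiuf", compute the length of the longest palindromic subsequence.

8

Using dp[i][j] = 2 + dp[i+1][j−1] if the ends match, else max(dp[i+1][j], dp[i][j−1]):
dp[1][17] = 8. A witness is fuiuuiuf at positions 1,5,8,10,11,15,16,17.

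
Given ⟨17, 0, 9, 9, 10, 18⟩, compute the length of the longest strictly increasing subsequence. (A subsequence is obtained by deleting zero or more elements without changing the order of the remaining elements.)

4

Let dp[i] be the longest increasing subsequence ending at position i. Then dp = [1, 1, 2, 2, 3, 4].
The maximum is 4; one witness is 0, 9, 10, 18 at positions 2,3,5,6.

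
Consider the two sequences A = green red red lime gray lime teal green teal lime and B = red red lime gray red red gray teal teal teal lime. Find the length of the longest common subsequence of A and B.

7

Backtracking the LCS table gives one alignment: red (A2,B1) → red (A3,B2) → lime (A4,B3) → gray (A5,B7) → teal (A7,B9) → teal (A9,B10) → lime (A10,B11).
So the longest common subsequence has length 7.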